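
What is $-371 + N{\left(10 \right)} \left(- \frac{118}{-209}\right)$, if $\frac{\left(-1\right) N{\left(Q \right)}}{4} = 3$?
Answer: $- \frac{78955}{209} \approx -377.77$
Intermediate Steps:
$N{\left(Q \right)} = -12$ ($N{\left(Q \right)} = \left(-4\right) 3 = -12$)
$-371 + N{\left(10 \right)} \left(- \frac{118}{-209}\right) = -371 - 12 \left(- \frac{118}{-209}\right) = -371 - 12 \left(\left(-118\right) \left(- \frac{1}{209}\right)\right) = -371 - \frac{1416}{209} = - \frac{78955}{209}$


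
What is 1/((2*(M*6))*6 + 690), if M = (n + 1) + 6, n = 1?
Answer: 1/1266 ≈ 0.00078989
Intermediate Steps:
M = 8 (M = (1 + 1) + 6 = 2 + 6 = 8)
1/((2*(M*6))*6 + 690) = 1/((2*(8*6))*6 + 690) = 1/((2*48)*6 + 690) = 1/(96*6 + 690) = 1/(576 + 690) = 1/1266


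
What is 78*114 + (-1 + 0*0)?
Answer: 8891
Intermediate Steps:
78*114 + (-1 + 0*0) = 8892 + (-1 + 0) = 8892 - 1 = 8891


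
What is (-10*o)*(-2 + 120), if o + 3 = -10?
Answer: 15340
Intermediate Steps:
o = -13 (o = -3 - 10 = -13)
(-10*o)*(-2 + 120) = (-10*(-13))*(-2 + 120) = 130*118 = 15340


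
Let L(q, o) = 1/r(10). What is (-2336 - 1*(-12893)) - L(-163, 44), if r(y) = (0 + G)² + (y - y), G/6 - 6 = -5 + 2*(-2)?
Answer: 3420467/324 ≈ 10557.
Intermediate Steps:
G = -18 (G = 36 + 6*(-5 + 2*(-2)) = 36 + 6*(-5 - 4) = 36 + 6*(-9) = 36 - 54 = -18)
r(y) = 324 (r(y) = (0 - 18)² + (y - y) = (-18)² + 0 = 324 + 0 = 324)
L(q, o) = 1/324
(-2336 - 1*(-12893)) - L(-163, 44) = (-2336 - 1*(-12893)) - 1*1/324 = (-2336 + 12893) - 1/324 = 10557 - 1/324 = 3420467/324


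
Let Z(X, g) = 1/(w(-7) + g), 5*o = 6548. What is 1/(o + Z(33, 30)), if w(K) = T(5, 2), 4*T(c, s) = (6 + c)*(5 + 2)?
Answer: 985/1289976 ≈ 0.00076358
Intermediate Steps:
T(c, s) = 21/2 + 7*c/4 (T(c, s) = ((6 + c)*(5 + 2))/4 = ((6 + c)*7)/4 = (42 + 7*c)/4 = 21/2 + 7*c/4)
w(K) = 77/4 (w(K) = 21/2 + (7/4)*5 = 21/2 + 35/4 = 77/4)
o = 6548/5 (o = (1/5)*6548 = 6548/5 ≈ 1309.6)
Z(X, g) = 1/(77/4 + g)
1/(o + Z(33, 30)) = 1/(6548/5 + 4/(77 + 4*30)) = 1/(6548/5 + 4/(77 + 120)) = 1/(6548/5 + 4/197) = 1/(1289976/985) = 985/1289976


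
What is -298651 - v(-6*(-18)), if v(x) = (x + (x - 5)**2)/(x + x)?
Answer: -64519333/216 ≈ -2.9870e+5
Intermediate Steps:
v(x) = (x + (-5 + x)**2)/(2*x) (v(x) = (x + (-5 + x)**2)/((2*x)) = (x + (-5 + x)**2)*(1/(2*x)) = (x + (-5 + x)**2)/(2*x))
-298651 - v(-6*(-18)) = -298651 - (-6*(-18) + (-5 - 6*(-18))**2)/(2*((-6*(-18)))) = -298651 - (108 + (-5 + 108)**2)/(2*108) = -298651 - (108 + 103**2)/(2*108) = -298651 - (108 + 10609)/(2*108) = -298651 - 10717/(2*108) = -298651 - 1*10717/216 = -298651 - 10717/216 = -64519333/216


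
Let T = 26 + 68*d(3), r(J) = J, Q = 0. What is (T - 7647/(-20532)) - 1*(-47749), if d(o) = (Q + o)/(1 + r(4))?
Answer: 1636269421/34220 ≈ 47816.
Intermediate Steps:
d(o) = o/5 (d(o) = (0 + o)/(1 + 4) = o/5)
T = 334/5 (T = 26 + 68*((⅕)*3) = 26 + 68*(⅗) = 26 + 204/5 = 334/5 ≈ 66.800)
(T - 7647/(-20532)) - 1*(-47749) = (334/5 - 7647/(-20532)) - 1*(-47749) = (334/5 - 7647*(-1/20532)) + 47749 = (334/5 + 2549/6844) + 47749 = 2298641/34220 + 47749 = 1636269421/34220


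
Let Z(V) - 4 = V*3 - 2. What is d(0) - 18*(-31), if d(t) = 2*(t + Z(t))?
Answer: 562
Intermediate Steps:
Z(V) = 2 + 3*V (Z(V) = 4 + (V*3 - 2) = 4 + (3*V - 2) = 4 + (-2 + 3*V) = 2 + 3*V)
d(t) = 4 + 8*t (d(t) = 2*(t + (2 + 3*t)) = 2*(2 + 4*t) = 4 + 8*t)
d(0) - 18*(-31) = (4 + 8*0) - 18*(-31) = (4 + 0) + 558 = 4 + 558 = 562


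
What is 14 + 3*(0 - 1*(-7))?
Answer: 35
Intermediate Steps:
14 + 3*(0 - 1*(-7)) = 14 + 3*(0 + 7) = 14 + 3*7 = 14 + 21 = 35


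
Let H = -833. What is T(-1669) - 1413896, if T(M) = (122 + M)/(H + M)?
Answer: -3537566245/2502 ≈ -1.4139e+6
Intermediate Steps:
T(M) = (122 + M)/(-833 + M)
T(-1669) - 1413896 = (122 - 1669)/(-833 - 1669) - 1413896 = -1547/(-2502) - 1413896 = -1/2502*(-1547) - 1413896 = 1547/2502 - 1413896 = -3537566245/2502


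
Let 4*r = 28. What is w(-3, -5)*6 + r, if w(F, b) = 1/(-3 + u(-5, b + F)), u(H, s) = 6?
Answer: 9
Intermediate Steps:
w(F, b) = ⅓ (w(F, b) = 1/(-3 + 6) = 1/3 = ⅓)
r = 7 (r = (¼)*28 = 7)
w(-3, -5)*6 + r = (⅓)*6 + 7 = 2 + 7 = 9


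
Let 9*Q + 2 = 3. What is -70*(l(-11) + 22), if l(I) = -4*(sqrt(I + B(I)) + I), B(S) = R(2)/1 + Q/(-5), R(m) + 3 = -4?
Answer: -4620 + 56*I*sqrt(4055)/3 ≈ -4620.0 + 1188.7*I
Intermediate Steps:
Q = 1/9 (Q = -2/9 + (1/9)*3 = -2/9 + 1/3 = 1/9 ≈ 0.11111)
R(m) = -7 (R(m) = -3 - 4 = -7)
B(S) = -316/45 (B(S) = -7/1 + (1/9)/(-5) = -7*1 + (1/9)*(-1/5) = -7 - 1/45 = -316/45)
l(I) = -4*I - 4*sqrt(-316/45 + I) (l(I) = -4*(sqrt(I - 316/45) + I) = -4*(sqrt(-316/45 + I) + I) = -4*(I + sqrt(-316/45 + I)) = -4*I - 4*sqrt(-316/45 + I))
-70*(l(-11) + 22) = -70*((-4*(-11) - 4*sqrt(-1580 + 225*(-11))/15) + 22) = -70*((44 - 4*sqrt(-1580 - 2475)/15) + 22) = -70*((44 - 4*I*sqrt(4055)/15) + 22) = -70*(66 - 4*I*sqrt(4055)/15) = -4620 + 56*I*sqrt(4055)/3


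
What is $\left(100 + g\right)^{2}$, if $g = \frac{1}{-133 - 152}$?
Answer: $\frac{812193001}{81225} \approx 9999.3$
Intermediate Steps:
$g = - \frac{1}{285}$ ($g = \frac{1}{-285} = - \frac{1}{285} \approx -0.0035088$)
$\left(100 + g\right)^{2} = \left(100 - \frac{1}{285}\right)^{2} = \left(\frac{28499}{285}\right)^{2} = \frac{812193001}{81225}$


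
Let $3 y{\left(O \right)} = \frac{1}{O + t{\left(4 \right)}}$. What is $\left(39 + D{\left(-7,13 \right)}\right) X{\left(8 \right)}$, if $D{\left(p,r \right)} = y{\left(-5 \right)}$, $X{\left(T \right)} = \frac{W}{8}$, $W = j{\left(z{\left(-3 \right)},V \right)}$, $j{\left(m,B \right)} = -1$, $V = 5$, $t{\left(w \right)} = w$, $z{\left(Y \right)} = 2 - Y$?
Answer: $- \frac{29}{6} \approx -4.8333$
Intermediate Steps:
$W = -1$
$X{\left(T \right)} = - \frac{1}{8}$
$y{\left(O \right)} = \frac{1}{3 \left(4 + O\right)}$ ($y{\left(O \right)} = \frac{1}{3 \left(O + 4\right)} = \frac{1}{3 \left(4 + O\right)}$)
$D{\left(p,r \right)} = - \frac{1}{3}$ ($D{\left(p,r \right)} = \frac{1}{3 \left(4 - 5\right)} = \frac{1}{3 \left(-1\right)} = \frac{1}{3} \left(-1\right) = - \frac{1}{3}$)
$\left(39 + D{\left(-7,13 \right)}\right) X{\left(8 \right)} = \left(39 - \frac{1}{3}\right) \left(- \frac{1}{8}\right) = \frac{116}{3} \left(- \frac{1}{8}\right) = - \frac{29}{6}$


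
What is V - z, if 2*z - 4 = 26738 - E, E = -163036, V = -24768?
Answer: -119657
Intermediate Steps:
z = 94889 (z = 2 + (26738 - 1*(-163036))/2 = 2 + (26738 + 163036)/2 = 2 + (½)*189774 = 2 + 94887 = 94889)
V - z = -24768 - 1*94889 = -24768 - 94889 = -119657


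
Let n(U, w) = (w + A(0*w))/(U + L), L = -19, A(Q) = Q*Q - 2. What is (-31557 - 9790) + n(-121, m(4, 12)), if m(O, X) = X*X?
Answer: -2894361/70 ≈ -41348.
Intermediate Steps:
A(Q) = -2 + Q**2 (A(Q) = Q**2 - 2 = -2 + Q**2)
m(O, X) = X**2
n(U, w) = (-2 + w)/(-19 + U) (n(U, w) = (w + (-2 + (0*w)**2))/(U - 19) = (w + (-2 + 0**2))/(-19 + U) = (w + (-2 + 0))/(-19 + U) = (w - 2)/(-19 + U) = (-2 + w)/(-19 + U))
(-31557 - 9790) + n(-121, m(4, 12)) = (-31557 - 9790) + (-2 + 12**2)/(-19 - 121) = -41347 + (-2 + 144)/(-140) = -41347 - 1/140*142 = -41347 - 71/70 = -2894361/70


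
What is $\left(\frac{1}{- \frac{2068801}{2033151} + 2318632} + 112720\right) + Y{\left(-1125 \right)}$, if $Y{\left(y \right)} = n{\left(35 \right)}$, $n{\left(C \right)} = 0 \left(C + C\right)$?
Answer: $\frac{531376384241159471}{4714126900631} \approx 1.1272 \cdot 10^{5}$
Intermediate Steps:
$n{\left(C \right)} = 0$ ($n{\left(C \right)} = 0 \cdot 2 C = 0$)
$Y{\left(y \right)} = 0$
$\left(\frac{1}{- \frac{2068801}{2033151} + 2318632} + 112720\right) + Y{\left(-1125 \right)} = \left(\frac{1}{- \frac{2068801}{2033151} + 2318632} + 112720\right) + 0 = \left(\frac{1}{\frac{4714126900631}{2033151}} + 112720\right) + 0 = \left(\frac{2033151}{4714126900631} + 112720\right) + 0 = \frac{531376384241159471}{4714126900631} + 0 = \frac{531376384241159471}{4714126900631}$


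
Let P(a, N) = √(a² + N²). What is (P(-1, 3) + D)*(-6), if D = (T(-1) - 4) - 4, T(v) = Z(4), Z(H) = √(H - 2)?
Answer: 48 - 6*√2 - 6*√10 ≈ 20.541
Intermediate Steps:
Z(H) = √(-2 + H)
T(v) = √2 (T(v) = √(-2 + 4) = √2)
D = -8 + √2 (D = (√2 - 4) - 4 = (-4 + √2) - 4 = -8 + √2 ≈ -6.5858)
P(a, N) = √(N² + a²)
(P(-1, 3) + D)*(-6) = (√(3² + (-1)²) + (-8 + √2))*(-6) = (√(9 + 1) + (-8 + √2))*(-6) = (√10 + (-8 + √2))*(-6) = (-8 + √2 + √10)*(-6) = 48 - 6*√2 - 6*√10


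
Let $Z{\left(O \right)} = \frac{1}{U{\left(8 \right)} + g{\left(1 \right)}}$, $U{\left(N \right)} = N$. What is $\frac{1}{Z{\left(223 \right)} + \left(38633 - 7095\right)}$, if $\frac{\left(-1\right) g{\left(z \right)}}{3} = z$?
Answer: $\frac{5}{157691} \approx 3.1708 \cdot 10^{-5}$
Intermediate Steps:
$g{\left(z \right)} = - 3 z$
$Z{\left(O \right)} = \frac{1}{5}$ ($Z{\left(O \right)} = \frac{1}{8 - 3} = \frac{1}{5}$)
$\frac{1}{Z{\left(223 \right)} + \left(38633 - 7095\right)} = \frac{1}{\frac{1}{5} + \left(38633 - 7095\right)} = \frac{1}{\frac{1}{5} + 31538} = \frac{1}{\frac{157691}{5}} = \frac{5}{157691}$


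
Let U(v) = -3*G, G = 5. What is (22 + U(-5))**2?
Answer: 49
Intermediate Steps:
U(v) = -15 (U(v) = -3*5 = -15)
(22 + U(-5))**2 = (22 - 15)**2 = 7**2 = 49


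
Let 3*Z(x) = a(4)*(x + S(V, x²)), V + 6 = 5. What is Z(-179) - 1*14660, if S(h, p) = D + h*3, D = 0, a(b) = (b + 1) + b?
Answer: -15206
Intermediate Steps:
a(b) = 1 + 2*b (a(b) = (1 + b) + b = 1 + 2*b)
V = -1 (V = -6 + 5 = -1)
S(h, p) = 3*h (S(h, p) = 0 + h*3 = 0 + 3*h = 3*h)
Z(x) = -9 + 3*x (Z(x) = ((1 + 2*4)*(x + 3*(-1)))/3 = ((1 + 8)*(x - 3))/3 = (9*(-3 + x))/3 = (-27 + 9*x)/3 = -9 + 3*x)
Z(-179) - 1*14660 = (-9 + 3*(-179)) - 1*14660 = (-9 - 537) - 14660 = -546 - 14660 = -15206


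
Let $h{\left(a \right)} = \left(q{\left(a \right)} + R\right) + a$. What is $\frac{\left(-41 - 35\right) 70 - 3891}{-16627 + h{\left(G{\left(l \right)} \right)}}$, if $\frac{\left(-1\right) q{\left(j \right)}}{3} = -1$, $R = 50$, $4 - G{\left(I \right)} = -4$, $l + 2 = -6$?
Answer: $\frac{9211}{16566} \approx 0.55602$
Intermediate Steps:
$l = -8$ ($l = -2 - 6 = -8$)
$G{\left(I \right)} = 8$ ($G{\left(I \right)} = 4 - -4 = 4 + 4 = 8$)
$q{\left(j \right)} = 3$ ($q{\left(j \right)} = \left(-3\right) \left(-1\right) = 3$)
$h{\left(a \right)} = 53 + a$ ($h{\left(a \right)} = \left(3 + 50\right) + a = 53 + a$)
$\frac{\left(-41 - 35\right) 70 - 3891}{-16627 + h{\left(G{\left(l \right)} \right)}} = \frac{\left(-41 - 35\right) 70 - 3891}{-16627 + \left(53 + 8\right)} = \frac{\left(-76\right) 70 - 3891}{-16627 + 61} = \frac{-5320 - 3891}{-16566} = \left(-9211\right) \left(- \frac{1}{16566}\right) = \frac{9211}{16566}$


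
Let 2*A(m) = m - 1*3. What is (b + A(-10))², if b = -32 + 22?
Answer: 1089/4 ≈ 272.25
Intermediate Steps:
b = -10
A(m) = -3/2 + m/2 (A(m) = (m - 1*3)/2 = (m - 3)/2 = (-3 + m)/2 = -3/2 + m/2)
(b + A(-10))² = (-10 + (-3/2 + (½)*(-10)))² = (-10 + (-3/2 - 5))² = (-10 - 13/2)² = (-33/2)² = 1089/4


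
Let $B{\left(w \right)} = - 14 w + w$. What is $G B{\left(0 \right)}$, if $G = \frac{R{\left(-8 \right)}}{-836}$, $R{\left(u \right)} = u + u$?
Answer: $0$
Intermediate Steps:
$R{\left(u \right)} = 2 u$
$B{\left(w \right)} = - 13 w$
$G = \frac{4}{209}$ ($G = \frac{2 \left(-8\right)}{-836} = \left(-16\right) \left(- \frac{1}{836}\right) = \frac{4}{209} \approx 0.019139$)
$G B{\left(0 \right)} = \frac{4 \left(\left(-13\right) 0\right)}{209} = \frac{4}{209} \cdot 0 = 0$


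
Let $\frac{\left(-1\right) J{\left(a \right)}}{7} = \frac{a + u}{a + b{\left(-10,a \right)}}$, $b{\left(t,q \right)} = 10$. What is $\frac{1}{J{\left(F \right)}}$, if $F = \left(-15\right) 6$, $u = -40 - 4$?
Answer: $- \frac{40}{469} \approx -0.085288$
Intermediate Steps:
$u = -44$ ($u = -40 - 4 = -44$)
$F = -90$
$J{\left(a \right)} = - \frac{7 \left(-44 + a\right)}{10 + a}$ ($J{\left(a \right)} = - 7 \frac{a - 44}{a + 10} = - 7 \frac{-44 + a}{10 + a} = - \frac{7 \left(-44 + a\right)}{10 + a}$)
$\frac{1}{J{\left(F \right)}} = \frac{1}{7 \frac{1}{10 - 90} \left(44 - -90\right)} = \frac{1}{7 \frac{1}{-80} \left(44 + 90\right)} = \frac{1}{7 \left(- \frac{1}{80}\right) 134} = \frac{1}{- \frac{469}{40}} = - \frac{40}{469}$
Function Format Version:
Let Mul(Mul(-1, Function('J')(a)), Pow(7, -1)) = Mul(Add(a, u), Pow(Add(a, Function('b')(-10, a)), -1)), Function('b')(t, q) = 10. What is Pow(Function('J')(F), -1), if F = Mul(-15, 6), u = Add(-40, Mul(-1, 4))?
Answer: Rational(-40, 469) ≈ -0.085288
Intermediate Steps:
u = -44 (u = Add(-40, -4) = -44)
F = -90
Function('J')(a) = Mul(-7, Pow(Add(10, a), -1), Add(-44, a)) (Function('J')(a) = Mul(-7, Mul(Add(a, -44), Pow(Add(a, 10), -1))) = Mul(-7, Mul(Add(-44, a), Pow(Add(10, a), -1))) = Mul(-7, Mul(Pow(Add(10, a), -1), Add(-44, a))) = Mul(-7, Pow(Add(10, a), -1), Add(-44, a)))
Pow(Function('J')(F), -1) = Pow(Mul(7, Pow(Add(10, -90), -1), Add(44, Mul(-1, -90))), -1) = Pow(Mul(7, Pow(-80, -1), Add(44, 90)), -1) = Pow(Mul(7, Rational(-1, 80), 134), -1) = Pow(Rational(-469, 40), -1) = Rational(-40, 469)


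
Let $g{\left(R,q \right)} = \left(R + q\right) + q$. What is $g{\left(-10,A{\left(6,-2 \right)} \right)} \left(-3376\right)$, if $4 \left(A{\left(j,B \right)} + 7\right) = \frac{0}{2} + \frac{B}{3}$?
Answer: $\frac{246448}{3} \approx 82149.0$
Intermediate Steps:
$A{\left(j,B \right)} = -7 + \frac{B}{12}$ ($A{\left(j,B \right)} = -7 + \frac{\frac{0}{2} + \frac{B}{3}}{4} = -7 + \frac{0 \cdot \frac{1}{2} + B \frac{1}{3}}{4} = -7 + \frac{0 + \frac{B}{3}}{4} = -7 + \frac{\frac{1}{3} B}{4} = -7 + \frac{B}{12}$)
$g{\left(R,q \right)} = R + 2 q$
$g{\left(-10,A{\left(6,-2 \right)} \right)} \left(-3376\right) = \left(-10 + 2 \left(-7 + \frac{1}{12} \left(-2\right)\right)\right) \left(-3376\right) = \left(-10 + 2 \left(-7 - \frac{1}{6}\right)\right) \left(-3376\right) = \left(-10 + 2 \left(- \frac{43}{6}\right)\right) \left(-3376\right) = \left(-10 - \frac{43}{3}\right) \left(-3376\right) = \left(- \frac{73}{3}\right) \left(-3376\right) = \frac{246448}{3}$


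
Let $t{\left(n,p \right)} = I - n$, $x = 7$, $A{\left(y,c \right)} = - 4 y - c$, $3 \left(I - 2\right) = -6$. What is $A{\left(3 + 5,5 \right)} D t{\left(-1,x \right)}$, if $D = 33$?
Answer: $-1221$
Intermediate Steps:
$I = 0$ ($I = 2 + \frac{1}{3} \left(-6\right) = 2 - 2 = 0$)
$A{\left(y,c \right)} = - c - 4 y$
$t{\left(n,p \right)} = - n$ ($t{\left(n,p \right)} = 0 - n = - n$)
$A{\left(3 + 5,5 \right)} D t{\left(-1,x \right)} = \left(\left(-1\right) 5 - 4 \left(3 + 5\right)\right) 33 \left(\left(-1\right) \left(-1\right)\right) = \left(-5 - 32\right) 33 \cdot 1 = \left(-37\right) 33 \cdot 1 = \left(-1221\right) 1 = -1221$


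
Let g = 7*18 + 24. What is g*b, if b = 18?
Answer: 2700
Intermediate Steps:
g = 150 (g = 126 + 24 = 150)
g*b = 150*18 = 2700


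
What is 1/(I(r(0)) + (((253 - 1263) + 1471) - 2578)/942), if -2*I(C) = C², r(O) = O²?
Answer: -942/2117 ≈ -0.44497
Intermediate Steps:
I(C) = -C²/2
1/(I(r(0)) + (((253 - 1263) + 1471) - 2578)/942) = 1/(-(0²)²/2 + (((253 - 1263) + 1471) - 2578)/942) = 1/(-½*0² + ((-1010 + 1471) - 2578)*(1/942)) = 1/(-½*0 + (461 - 2578)*(1/942)) = 1/(0 - 2117*1/942) = 1/(0 - 2117/942) = 1/(-2117/942) = -942/2117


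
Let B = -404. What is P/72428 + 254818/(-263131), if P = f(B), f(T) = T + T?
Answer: -245639052/250763843 ≈ -0.97956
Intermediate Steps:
f(T) = 2*T
P = -808 (P = 2*(-404) = -808)
P/72428 + 254818/(-263131) = -808/72428 + 254818/(-263131) = -808*1/72428 + 254818*(-1/263131) = -202/18107 - 254818/263131 = -245639052/250763843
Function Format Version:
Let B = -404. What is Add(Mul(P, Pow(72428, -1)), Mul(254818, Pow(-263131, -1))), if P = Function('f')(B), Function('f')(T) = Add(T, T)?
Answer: Rational(-245639052, 250763843) ≈ -0.97956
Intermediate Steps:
Function('f')(T) = Mul(2, T)
P = -808 (P = Mul(2, -404) = -808)
Add(Mul(P, Pow(72428, -1)), Mul(254818, Pow(-263131, -1))) = Add(Mul(-808, Pow(72428, -1)), Mul(254818, Pow(-263131, -1))) = Add(Mul(-808, Rational(1, 72428)), Mul(254818, Rational(-1, 263131))) = Add(Rational(-202, 18107), Rational(-254818, 263131)) = Rational(-245639052, 250763843)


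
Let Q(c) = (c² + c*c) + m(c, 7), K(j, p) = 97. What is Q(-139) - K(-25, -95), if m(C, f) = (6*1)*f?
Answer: 38587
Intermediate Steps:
m(C, f) = 6*f
Q(c) = 42 + 2*c² (Q(c) = (c² + c*c) + 6*7 = (c² + c²) + 42 = 2*c² + 42 = 42 + 2*c²)
Q(-139) - K(-25, -95) = (42 + 2*(-139)²) - 1*97 = (42 + 2*19321) - 97 = (42 + 38642) - 97 = 38684 - 97 = 38587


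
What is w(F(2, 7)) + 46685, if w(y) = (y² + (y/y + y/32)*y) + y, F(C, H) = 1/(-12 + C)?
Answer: 149391393/3200 ≈ 46685.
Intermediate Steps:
w(y) = y + y² + y*(1 + y/32) (w(y) = (y² + (1 + y*(1/32))*y) + y = (y² + (1 + y/32)*y) + y = (y² + y*(1 + y/32)) + y = y + y² + y*(1 + y/32))
w(F(2, 7)) + 46685 = (64 + 33/(-12 + 2))/(32*(-12 + 2)) + 46685 = (1/32)*(64 + 33/(-10))/(-10) + 46685 = (1/32)*(-⅒)*(64 + 33*(-⅒)) + 46685 = (1/32)*(-⅒)*(64 - 33/10) + 46685 = (1/32)*(-⅒)*(607/10) + 46685 = -607/3200 + 46685 = 149391393/3200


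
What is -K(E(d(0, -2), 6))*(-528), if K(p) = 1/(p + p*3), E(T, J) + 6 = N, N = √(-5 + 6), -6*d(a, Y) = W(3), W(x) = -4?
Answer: -132/5 ≈ -26.400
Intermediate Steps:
d(a, Y) = ⅔ (d(a, Y) = -⅙*(-4) = ⅔)
N = 1 (N = √1 = 1)
E(T, J) = -5 (E(T, J) = -6 + 1 = -5)
K(p) = 1/(4*p) (K(p) = 1/(p + 3*p) = 1/(4*p))
-K(E(d(0, -2), 6))*(-528) = -(¼)/(-5)*(-528) = -(¼)*(-⅕)*(-528) = -(-1)*(-528)/20 = -1*132/5 = -132/5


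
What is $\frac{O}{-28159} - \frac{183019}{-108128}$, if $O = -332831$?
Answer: $\frac{41141982389}{3044776352} \approx 13.512$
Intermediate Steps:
$\frac{O}{-28159} - \frac{183019}{-108128} = - \frac{332831}{-28159} - \frac{183019}{-108128} = \left(-332831\right) \left(- \frac{1}{28159}\right) - - \frac{183019}{108128} = \frac{332831}{28159} + \frac{183019}{108128} = \frac{41141982389}{3044776352}$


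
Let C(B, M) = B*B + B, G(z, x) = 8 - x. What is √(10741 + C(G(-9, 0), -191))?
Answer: √10813 ≈ 103.99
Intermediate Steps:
C(B, M) = B + B² (C(B, M) = B² + B = B + B²)
√(10741 + C(G(-9, 0), -191)) = √(10741 + (8 - 1*0)*(1 + (8 - 1*0))) = √(10741 + (8 + 0)*(1 + (8 + 0))) = √(10741 + 8*(1 + 8)) = √(10741 + 8*9) = √(10741 + 72) = √10813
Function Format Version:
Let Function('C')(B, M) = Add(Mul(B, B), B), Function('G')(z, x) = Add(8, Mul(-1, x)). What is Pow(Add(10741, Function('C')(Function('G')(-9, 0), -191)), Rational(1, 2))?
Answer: Pow(10813, Rational(1, 2)) ≈ 103.99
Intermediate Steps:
Function('C')(B, M) = Add(B, Pow(B, 2)) (Function('C')(B, M) = Add(Pow(B, 2), B) = Add(B, Pow(B, 2)))
Pow(Add(10741, Function('C')(Function('G')(-9, 0), -191)), Rational(1, 2)) = Pow(Add(10741, Mul(Add(8, Mul(-1, 0)), Add(1, Add(8, Mul(-1, 0))))), Rational(1, 2)) = Pow(Add(10741, Mul(Add(8, 0), Add(1, Add(8, 0)))), Rational(1, 2)) = Pow(Add(10741, Mul(8, Add(1, 8))), Rational(1, 2)) = Pow(Add(10741, Mul(8, 9)), Rational(1, 2)) = Pow(Add(10741, 72), Rational(1, 2)) = Pow(10813, Rational(1, 2))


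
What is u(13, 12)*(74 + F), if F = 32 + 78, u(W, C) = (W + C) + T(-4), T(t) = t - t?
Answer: 4600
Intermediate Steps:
T(t) = 0
u(W, C) = C + W (u(W, C) = (W + C) + 0 = (C + W) + 0 = C + W)
F = 110
u(13, 12)*(74 + F) = (12 + 13)*(74 + 110) = 25*184 = 4600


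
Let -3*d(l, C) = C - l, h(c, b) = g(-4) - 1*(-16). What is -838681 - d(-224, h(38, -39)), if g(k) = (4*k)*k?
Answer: -2515739/3 ≈ -8.3858e+5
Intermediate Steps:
g(k) = 4*k**2
h(c, b) = 80 (h(c, b) = 4*(-4)**2 - 1*(-16) = 4*16 + 16 = 64 + 16 = 80)
d(l, C) = -C/3 + l/3 (d(l, C) = -(C - l)/3 = -C/3 + l/3)
-838681 - d(-224, h(38, -39)) = -838681 - (-1/3*80 + (1/3)*(-224)) = -838681 - (-80/3 - 224/3) = -838681 - 1*(-304/3) = -838681 + 304/3 = -2515739/3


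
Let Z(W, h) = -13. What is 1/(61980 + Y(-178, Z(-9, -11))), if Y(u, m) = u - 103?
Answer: 1/61699 ≈ 1.6208e-5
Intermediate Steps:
Y(u, m) = -103 + u
1/(61980 + Y(-178, Z(-9, -11))) = 1/(61980 + (-103 - 178)) = 1/(61980 - 281) = 1/61699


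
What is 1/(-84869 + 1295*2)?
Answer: -1/82279 ≈ -1.2154e-5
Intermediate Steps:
1/(-84869 + 1295*2) = 1/(-84869 + 2590) = 1/(-82279) = -1/82279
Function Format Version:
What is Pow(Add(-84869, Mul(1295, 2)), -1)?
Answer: Rational(-1, 82279) ≈ -1.2154e-5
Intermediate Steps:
Pow(Add(-84869, Mul(1295, 2)), -1) = Pow(Add(-84869, 2590), -1) = Pow(-82279, -1) = Rational(-1, 82279)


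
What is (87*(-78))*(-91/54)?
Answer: 34307/3 ≈ 11436.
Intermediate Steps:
(87*(-78))*(-91/54) = -(-617526)/54 = -6786*(-91/54) = 34307/3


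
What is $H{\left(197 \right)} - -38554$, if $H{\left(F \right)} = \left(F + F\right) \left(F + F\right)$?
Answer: $193790$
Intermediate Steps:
$H{\left(F \right)} = 4 F^{2}$ ($H{\left(F \right)} = 2 F 2 F = 4 F^{2}$)
$H{\left(197 \right)} - -38554 = 4 \cdot 197^{2} - -38554 = 4 \cdot 38809 + 38554 = 155236 + 38554 = 193790$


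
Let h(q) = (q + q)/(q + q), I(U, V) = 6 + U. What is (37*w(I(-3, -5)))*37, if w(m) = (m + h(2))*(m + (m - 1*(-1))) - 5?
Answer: 31487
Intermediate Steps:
h(q) = 1 (h(q) = (2*q)/((2*q)) = (2*q)*(1/(2*q)) = 1)
w(m) = -5 + (1 + m)*(1 + 2*m) (w(m) = (m + 1)*(m + (m - 1*(-1))) - 5 = (1 + m)*(m + (m + 1)) - 5 = (1 + m)*(m + (1 + m)) - 5 = (1 + m)*(1 + 2*m) - 5 = -5 + (1 + m)*(1 + 2*m))
(37*w(I(-3, -5)))*37 = (37*(-4 + 2*(6 - 3)² + 3*(6 - 3)))*37 = (37*(-4 + 2*3² + 3*3))*37 = (37*(-4 + 2*9 + 9))*37 = (37*(-4 + 18 + 9))*37 = (37*23)*37 = 851*37 = 31487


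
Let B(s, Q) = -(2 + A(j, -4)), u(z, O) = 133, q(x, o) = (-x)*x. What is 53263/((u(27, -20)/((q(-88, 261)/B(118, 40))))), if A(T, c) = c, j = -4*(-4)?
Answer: -29462048/19 ≈ -1.5506e+6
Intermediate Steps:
q(x, o) = -x²
j = 16
B(s, Q) = 2 (B(s, Q) = -(2 - 4) = -1*(-2) = 2)
53263/((u(27, -20)/((q(-88, 261)/B(118, 40))))) = 53263/((133/((-1*(-88)²/2)))) = 53263/((133/((-1*7744*(½))))) = 53263/((133/((-7744*½)))) = 53263/((133/(-3872))) = 53263/((133*(-1/3872))) = 53263/(-133/3872) = 53263*(-3872/133) = -29462048/19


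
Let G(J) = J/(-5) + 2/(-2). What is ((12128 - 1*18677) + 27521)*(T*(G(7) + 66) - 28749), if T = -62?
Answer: -3428104092/5 ≈ -6.8562e+8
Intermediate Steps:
G(J) = -1 - J/5 (G(J) = J*(-⅕) + 2*(-½) = -J/5 - 1 = -1 - J/5)
((12128 - 1*18677) + 27521)*(T*(G(7) + 66) - 28749) = ((12128 - 1*18677) + 27521)*(-62*((-1 - ⅕*7) + 66) - 28749) = ((12128 - 18677) + 27521)*(-62*((-1 - 7/5) + 66) - 28749) = (-6549 + 27521)*(-62*(-12/5 + 66) - 28749) = 20972*(-62*318/5 - 28749) = 20972*(-19716/5 - 28749) = 20972*(-163461/5) = -3428104092/5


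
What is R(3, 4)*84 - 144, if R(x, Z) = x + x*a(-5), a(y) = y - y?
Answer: 108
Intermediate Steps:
a(y) = 0
R(x, Z) = x (R(x, Z) = x + x*0 = x + 0 = x)
R(3, 4)*84 - 144 = 3*84 - 144 = 252 - 144 = 108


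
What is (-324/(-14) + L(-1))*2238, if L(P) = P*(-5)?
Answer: 440886/7 ≈ 62984.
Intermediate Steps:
L(P) = -5*P
(-324/(-14) + L(-1))*2238 = (-324/(-14) - 5*(-1))*2238 = (-324*(-1)/14 + 5)*2238 = (-27*(-6/7) + 5)*2238 = (162/7 + 5)*2238 = (197/7)*2238 = 440886/7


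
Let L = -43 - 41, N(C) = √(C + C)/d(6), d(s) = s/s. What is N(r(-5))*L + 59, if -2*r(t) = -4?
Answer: -109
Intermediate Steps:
r(t) = 2 (r(t) = -½*(-4) = 2)
d(s) = 1
N(C) = √2*√C (N(C) = √(C + C)/1 = √(2*C)*1 = (√2*√C)*1 = √2*√C)
L = -84
N(r(-5))*L + 59 = (√2*√2)*(-84) + 59 = 2*(-84) + 59 = -168 + 59 = -109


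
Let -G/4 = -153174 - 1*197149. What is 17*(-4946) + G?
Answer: 1317210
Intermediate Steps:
G = 1401292 (G = -4*(-153174 - 1*197149) = -4*(-153174 - 197149) = -4*(-350323) = 1401292)
17*(-4946) + G = 17*(-4946) + 1401292 = -84082 + 1401292 = 1317210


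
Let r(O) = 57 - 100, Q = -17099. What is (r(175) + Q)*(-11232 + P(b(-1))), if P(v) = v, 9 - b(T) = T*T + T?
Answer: 192384666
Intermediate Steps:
b(T) = 9 - T - T² (b(T) = 9 - (T*T + T) = 9 - (T² + T) = 9 - (T + T²) = 9 + (-T - T²) = 9 - T - T²)
r(O) = -43
(r(175) + Q)*(-11232 + P(b(-1))) = (-43 - 17099)*(-11232 + (9 - 1*(-1) - 1*(-1)²)) = -17142*(-11232 + (9 + 1 - 1*1)) = -17142*(-11232 + (9 + 1 - 1)) = -17142*(-11232 + 9) = -17142*(-11223) = 192384666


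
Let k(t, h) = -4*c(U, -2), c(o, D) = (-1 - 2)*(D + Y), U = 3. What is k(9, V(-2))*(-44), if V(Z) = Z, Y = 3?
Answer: -528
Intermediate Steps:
c(o, D) = -9 - 3*D (c(o, D) = (-1 - 2)*(D + 3) = -3*(3 + D) = -9 - 3*D)
k(t, h) = 12 (k(t, h) = -4*(-9 - 3*(-2)) = -4*(-9 + 6) = -4*(-3) = 12)
k(9, V(-2))*(-44) = 12*(-44) = -528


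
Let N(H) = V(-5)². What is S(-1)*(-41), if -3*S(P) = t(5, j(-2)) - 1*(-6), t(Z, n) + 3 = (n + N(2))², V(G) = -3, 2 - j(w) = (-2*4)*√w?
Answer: -164/3 + 7216*I*√2/3 ≈ -54.667 + 3401.7*I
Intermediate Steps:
j(w) = 2 + 8*√w (j(w) = 2 - (-2*4)*√w = 2 - (-8)*√w = 2 + 8*√w)
N(H) = 9 (N(H) = (-3)² = 9)
t(Z, n) = -3 + (9 + n)² (t(Z, n) = -3 + (n + 9)² = -3 + (9 + n)²)
S(P) = -1 - (11 + 8*I*√2)²/3 (S(P) = -((-3 + (9 + (2 + 8*√(-2)))²) - 1*(-6))/3 = -((-3 + (9 + (2 + 8*(I*√2)))²) + 6)/3 = -((-3 + (9 + (2 + 8*I*√2))²) + 6)/3 = -((-3 + (11 + 8*I*√2)²) + 6)/3 = -(3 + (11 + 8*I*√2)²)/3 = -1 - (11 + 8*I*√2)²/3)
S(-1)*(-41) = (4/3 - 176*I*√2/3)*(-41) = -164/3 + 7216*I*√2/3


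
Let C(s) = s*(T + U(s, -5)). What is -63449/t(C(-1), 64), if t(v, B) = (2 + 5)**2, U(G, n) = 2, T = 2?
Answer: -63449/49 ≈ -1294.9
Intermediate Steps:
C(s) = 4*s (C(s) = s*(2 + 2) = s*4 = 4*s)
t(v, B) = 49 (t(v, B) = 7**2 = 49)
-63449/t(C(-1), 64) = -63449/49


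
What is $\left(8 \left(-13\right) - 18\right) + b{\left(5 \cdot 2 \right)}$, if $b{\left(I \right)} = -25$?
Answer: $-147$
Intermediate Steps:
$\left(8 \left(-13\right) - 18\right) + b{\left(5 \cdot 2 \right)} = \left(8 \left(-13\right) - 18\right) - 25 = \left(-104 - 18\right) - 25 = -122 - 25 = -147$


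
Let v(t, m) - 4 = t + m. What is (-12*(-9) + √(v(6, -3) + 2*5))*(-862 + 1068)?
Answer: 22248 + 206*√17 ≈ 23097.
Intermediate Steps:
v(t, m) = 4 + m + t (v(t, m) = 4 + (t + m) = 4 + (m + t) = 4 + m + t)
(-12*(-9) + √(v(6, -3) + 2*5))*(-862 + 1068) = (-12*(-9) + √((4 - 3 + 6) + 2*5))*(-862 + 1068) = (108 + √(7 + 10))*206 = (108 + √17)*206 = 22248 + 206*√17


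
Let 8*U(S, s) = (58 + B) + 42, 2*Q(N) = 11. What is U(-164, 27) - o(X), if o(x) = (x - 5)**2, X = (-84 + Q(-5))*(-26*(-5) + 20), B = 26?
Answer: -555073537/4 ≈ -1.3877e+8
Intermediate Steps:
Q(N) = 11/2 (Q(N) = (1/2)*11 = 11/2)
U(S, s) = 63/4 (U(S, s) = ((58 + 26) + 42)/8 = (84 + 42)/8 = (1/8)*126 = 63/4)
X = -11775 (X = (-84 + 11/2)*(-26*(-5) + 20) = -157*(130 + 20)/2 = -157/2*150 = -11775)
o(x) = (-5 + x)**2
U(-164, 27) - o(X) = 63/4 - (-5 - 11775)**2 = 63/4 - 1*(-11780)**2 = 63/4 - 1*138768400 = 63/4 - 138768400 = -555073537/4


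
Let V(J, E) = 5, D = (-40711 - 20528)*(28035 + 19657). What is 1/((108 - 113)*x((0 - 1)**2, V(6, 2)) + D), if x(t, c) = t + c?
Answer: -1/2920610418 ≈ -3.4239e-10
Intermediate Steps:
D = -2920610388 (D = -61239*47692 = -2920610388)
x(t, c) = c + t
1/((108 - 113)*x((0 - 1)**2, V(6, 2)) + D) = 1/((108 - 113)*(5 + (0 - 1)**2) - 2920610388) = 1/(-5*(5 + (-1)**2) - 2920610388) = 1/(-5*(5 + 1) - 2920610388) = 1/(-5*6 - 2920610388) = 1/(-30 - 2920610388) = 1/(-2920610418) = -1/2920610418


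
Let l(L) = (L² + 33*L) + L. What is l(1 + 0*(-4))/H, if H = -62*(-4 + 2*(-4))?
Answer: 35/744 ≈ 0.047043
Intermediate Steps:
l(L) = L² + 34*L
H = 744 (H = -62*(-4 - 8) = -62*(-12) = 744)
l(1 + 0*(-4))/H = ((1 + 0*(-4))*(34 + (1 + 0*(-4))))/744 = ((1 + 0)*(34 + (1 + 0)))*(1/744) = (1*(34 + 1))*(1/744) = (1*35)*(1/744) = 35*(1/744) = 35/744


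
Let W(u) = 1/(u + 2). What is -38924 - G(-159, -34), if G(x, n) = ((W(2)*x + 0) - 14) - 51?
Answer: -155277/4 ≈ -38819.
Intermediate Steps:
W(u) = 1/(2 + u)
G(x, n) = -65 + x/4 (G(x, n) = ((x/(2 + 2) + 0) - 14) - 51 = ((x/4 + 0) - 14) - 51 = (x/4 - 14) - 51 = (-14 + x/4) - 51 = -65 + x/4)
-38924 - G(-159, -34) = -38924 - (-65 + (1/4)*(-159)) = -38924 - (-65 - 159/4) = -38924 - 1*(-419/4) = -38924 + 419/4 = -155277/4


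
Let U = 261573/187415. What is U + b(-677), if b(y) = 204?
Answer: 38494233/187415 ≈ 205.40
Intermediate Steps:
U = 261573/187415 (U = 261573*(1/187415) = 261573/187415 ≈ 1.3957)
U + b(-677) = 261573/187415 + 204 = 38494233/187415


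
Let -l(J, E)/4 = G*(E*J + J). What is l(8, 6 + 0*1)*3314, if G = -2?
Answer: 1484672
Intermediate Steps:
l(J, E) = 8*J + 8*E*J (l(J, E) = -(-8)*(E*J + J) = -(-8)*(J + E*J) = -4*(-2*J - 2*E*J) = 8*J + 8*E*J)
l(8, 6 + 0*1)*3314 = (8*8*(1 + (6 + 0*1)))*3314 = (8*8*(1 + (6 + 0)))*3314 = (8*8*(1 + 6))*3314 = (8*8*7)*3314 = 448*3314 = 1484672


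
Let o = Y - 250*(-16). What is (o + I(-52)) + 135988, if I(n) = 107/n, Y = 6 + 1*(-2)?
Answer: 7279477/52 ≈ 1.3999e+5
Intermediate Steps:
Y = 4 (Y = 6 - 2 = 4)
o = 4004 (o = 4 - 250*(-16) = 4 + 4000 = 4004)
(o + I(-52)) + 135988 = (4004 + 107/(-52)) + 135988 = (4004 + 107*(-1/52)) + 135988 = (4004 - 107/52) + 135988 = 208101/52 + 135988 = 7279477/52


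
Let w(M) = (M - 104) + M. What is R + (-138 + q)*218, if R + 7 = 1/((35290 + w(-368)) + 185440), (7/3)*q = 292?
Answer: -4325016403/1539230 ≈ -2809.9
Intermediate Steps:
q = 876/7 (q = (3/7)*292 = 876/7 ≈ 125.14)
w(M) = -104 + 2*M (w(M) = (-104 + M) + M = -104 + 2*M)
R = -1539229/219890 (R = -7 + 1/((35290 + (-104 + 2*(-368))) + 185440) = -7 + 1/((35290 + (-104 - 736)) + 185440) = -7 + 1/((35290 - 840) + 185440) = -7 + 1/(34450 + 185440) = -7 + 1/219890 = -1539229/219890 ≈ -7.0000)
R + (-138 + q)*218 = -1539229/219890 + (-138 + 876/7)*218 = -1539229/219890 - 90/7*218 = -1539229/219890 - 19620/7 = -4325016403/1539230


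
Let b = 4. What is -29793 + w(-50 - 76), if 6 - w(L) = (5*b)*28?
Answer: -30347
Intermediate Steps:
w(L) = -554 (w(L) = 6 - 5*4*28 = 6 - 20*28 = 6 - 1*560 = 6 - 560 = -554)
-29793 + w(-50 - 76) = -29793 - 554 = -30347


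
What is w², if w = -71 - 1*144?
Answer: 46225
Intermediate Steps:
w = -215 (w = -71 - 144 = -215)
w² = (-215)² = 46225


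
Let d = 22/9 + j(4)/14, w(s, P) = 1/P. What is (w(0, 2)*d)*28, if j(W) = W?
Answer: 344/9 ≈ 38.222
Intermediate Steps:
w(s, P) = 1/P
d = 172/63 (d = 22/9 + 4/14 = 22*(⅑) + 4*(1/14) = 22/9 + 2/7 = 172/63 ≈ 2.7302)
(w(0, 2)*d)*28 = ((172/63)/2)*28 = ((½)*(172/63))*28 = (86/63)*28 = 344/9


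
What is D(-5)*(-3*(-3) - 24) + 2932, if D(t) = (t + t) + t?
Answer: 3157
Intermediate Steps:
D(t) = 3*t (D(t) = 2*t + t = 3*t)
D(-5)*(-3*(-3) - 24) + 2932 = (3*(-5))*(-3*(-3) - 24) + 2932 = -15*(9 - 24) + 2932 = -15*(-15) + 2932 = 225 + 2932 = 3157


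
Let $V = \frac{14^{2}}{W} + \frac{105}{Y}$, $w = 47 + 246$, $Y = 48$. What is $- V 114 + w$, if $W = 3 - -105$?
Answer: $- \frac{11755}{72} \approx -163.26$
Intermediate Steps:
$W = 108$ ($W = 3 + 105 = 108$)
$w = 293$
$V = \frac{1729}{432}$ ($V = \frac{14^{2}}{108} + \frac{105}{48} = 196 \cdot \frac{1}{108} + 105 \cdot \frac{1}{48} = \frac{49}{27} + \frac{35}{16} = \frac{1729}{432} \approx 4.0023$)
$- V 114 + w = \left(-1\right) \frac{1729}{432} \cdot 114 + 293 = \left(- \frac{1729}{432}\right) 114 + 293 = - \frac{32851}{72} + 293 = - \frac{11755}{72}$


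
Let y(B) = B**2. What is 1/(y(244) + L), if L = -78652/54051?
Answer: 54051/3217901684 ≈ 1.6797e-5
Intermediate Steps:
L = -78652/54051 (L = -78652*1/54051 = -78652/54051 ≈ -1.4551)
1/(y(244) + L) = 1/(244**2 - 78652/54051) = 1/(59536 - 78652/54051) = 1/(3217901684/54051) = 54051/3217901684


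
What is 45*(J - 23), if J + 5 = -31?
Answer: -2655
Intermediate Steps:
J = -36 (J = -5 - 31 = -36)
45*(J - 23) = 45*(-36 - 23) = 45*(-59) = -2655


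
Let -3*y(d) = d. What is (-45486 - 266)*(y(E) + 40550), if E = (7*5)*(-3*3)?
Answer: -1860047560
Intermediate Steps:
E = -315 (E = 35*(-9) = -315)
y(d) = -d/3
(-45486 - 266)*(y(E) + 40550) = (-45486 - 266)*(-1/3*(-315) + 40550) = -45752*(105 + 40550) = -45752*40655 = -1860047560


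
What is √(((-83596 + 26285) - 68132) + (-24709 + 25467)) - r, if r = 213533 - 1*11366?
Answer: -202167 + I*√124685 ≈ -2.0217e+5 + 353.11*I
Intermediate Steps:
r = 202167 (r = 213533 - 11366 = 202167)
√(((-83596 + 26285) - 68132) + (-24709 + 25467)) - r = √(((-83596 + 26285) - 68132) + (-24709 + 25467)) - 1*202167 = √((-57311 - 68132) + 758) - 202167 = √(-125443 + 758) - 202167 = √(-124685) - 202167 = I*√124685 - 202167 = -202167 + I*√124685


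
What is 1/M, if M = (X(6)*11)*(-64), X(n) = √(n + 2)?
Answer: -√2/2816 ≈ -0.00050221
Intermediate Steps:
X(n) = √(2 + n)
M = -1408*√2 (M = (√(2 + 6)*11)*(-64) = (√8*11)*(-64) = ((2*√2)*11)*(-64) = (22*√2)*(-64) = -1408*√2 ≈ -1991.2)
1/M = 1/(-1408*√2) = -√2/2816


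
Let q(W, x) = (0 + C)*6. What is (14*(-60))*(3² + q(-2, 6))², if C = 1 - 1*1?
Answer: -68040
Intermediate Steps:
C = 0 (C = 1 - 1 = 0)
q(W, x) = 0 (q(W, x) = (0 + 0)*6 = 0*6 = 0)
(14*(-60))*(3² + q(-2, 6))² = (14*(-60))*(3² + 0)² = -840*(9 + 0)² = -840*9² = -840*81 = -68040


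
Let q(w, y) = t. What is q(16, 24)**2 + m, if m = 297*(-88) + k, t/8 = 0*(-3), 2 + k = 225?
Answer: -25913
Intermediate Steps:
k = 223 (k = -2 + 225 = 223)
t = 0 (t = 8*(0*(-3)) = 8*0 = 0)
q(w, y) = 0
m = -25913 (m = 297*(-88) + 223 = -26136 + 223 = -25913)
q(16, 24)**2 + m = 0**2 - 25913 = 0 - 25913 = -25913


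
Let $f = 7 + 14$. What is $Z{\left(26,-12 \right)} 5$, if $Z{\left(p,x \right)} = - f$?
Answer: $-105$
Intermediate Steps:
$f = 21$
$Z{\left(p,x \right)} = -21$ ($Z{\left(p,x \right)} = \left(-1\right) 21 = -21$)
$Z{\left(26,-12 \right)} 5 = \left(-21\right) 5 = -105$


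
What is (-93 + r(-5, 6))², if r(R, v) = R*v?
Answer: 15129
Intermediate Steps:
(-93 + r(-5, 6))² = (-93 - 5*6)² = (-93 - 30)² = (-123)² = 15129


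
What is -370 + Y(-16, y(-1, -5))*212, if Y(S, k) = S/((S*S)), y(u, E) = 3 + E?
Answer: -1533/4 ≈ -383.25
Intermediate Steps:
Y(S, k) = 1/S (Y(S, k) = S/(S**2) = S/S**2 = 1/S)
-370 + Y(-16, y(-1, -5))*212 = -370 + 212/(-16) = -370 - 1/16*212 = -370 - 53/4 = -1533/4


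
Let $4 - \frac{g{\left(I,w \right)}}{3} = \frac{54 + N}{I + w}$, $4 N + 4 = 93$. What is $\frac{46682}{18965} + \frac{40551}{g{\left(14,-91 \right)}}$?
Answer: $\frac{79027520974}{29149205} \approx 2711.1$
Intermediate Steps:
$N = \frac{89}{4}$ ($N = -1 + \frac{1}{4} \cdot 93 = -1 + \frac{93}{4} = \frac{89}{4} \approx 22.25$)
$g{\left(I,w \right)} = 12 - \frac{915}{4 \left(I + w\right)}$ ($g{\left(I,w \right)} = 12 - 3 \frac{54 + \frac{89}{4}}{I + w} = 12 - 3 \frac{305}{4 \left(I + w\right)} = 12 - \frac{915}{4 \left(I + w\right)}$)
$\frac{46682}{18965} + \frac{40551}{g{\left(14,-91 \right)}} = \frac{46682}{18965} + \frac{40551}{\frac{1}{14 - 91} \left(- \frac{915}{4} + 12 \cdot 14 + 12 \left(-91\right)\right)} = 46682 \cdot \frac{1}{18965} + \frac{40551}{\frac{1}{-77} \left(- \frac{915}{4} + 168 - 1092\right)} = \frac{46682}{18965} + \frac{40551}{\left(- \frac{1}{77}\right) \left(- \frac{4611}{4}\right)} = \frac{46682}{18965} + \frac{40551}{\frac{4611}{308}} = \frac{46682}{18965} + 40551 \cdot \frac{308}{4611} = \frac{46682}{18965} + \frac{4163236}{1537} = \frac{79027520974}{29149205}$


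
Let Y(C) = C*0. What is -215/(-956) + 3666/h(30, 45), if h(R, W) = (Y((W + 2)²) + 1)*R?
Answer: 585191/4780 ≈ 122.42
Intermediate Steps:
Y(C) = 0
h(R, W) = R (h(R, W) = (0 + 1)*R = 1*R = R)
-215/(-956) + 3666/h(30, 45) = -215/(-956) + 3666/30 = -215*(-1/956) + 3666*(1/30) = 215/956 + 611/5 = 585191/4780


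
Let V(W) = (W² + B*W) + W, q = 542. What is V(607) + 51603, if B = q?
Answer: 749653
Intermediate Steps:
B = 542
V(W) = W² + 543*W (V(W) = (W² + 542*W) + W = W² + 543*W)
V(607) + 51603 = 607*(543 + 607) + 51603 = 607*1150 + 51603 = 698050 + 51603 = 749653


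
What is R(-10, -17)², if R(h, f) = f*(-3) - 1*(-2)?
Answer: 2809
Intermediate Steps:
R(h, f) = 2 - 3*f (R(h, f) = -3*f + 2 = 2 - 3*f)
R(-10, -17)² = (2 - 3*(-17))² = (2 + 51)² = 53² = 2809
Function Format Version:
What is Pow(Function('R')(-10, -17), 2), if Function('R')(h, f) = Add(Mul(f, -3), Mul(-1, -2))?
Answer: 2809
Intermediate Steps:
Function('R')(h, f) = Add(2, Mul(-3, f)) (Function('R')(h, f) = Add(Mul(-3, f), 2) = Add(2, Mul(-3, f)))
Pow(Function('R')(-10, -17), 2) = Pow(Add(2, Mul(-3, -17)), 2) = Pow(Add(2, 51), 2) = Pow(53, 2) = 2809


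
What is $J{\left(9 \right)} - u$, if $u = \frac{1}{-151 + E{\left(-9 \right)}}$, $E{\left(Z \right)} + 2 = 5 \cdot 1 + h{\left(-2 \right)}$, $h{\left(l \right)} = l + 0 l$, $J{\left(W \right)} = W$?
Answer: $\frac{1351}{150} \approx 9.0067$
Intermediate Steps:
$h{\left(l \right)} = l$ ($h{\left(l \right)} = l + 0 = l$)
$E{\left(Z \right)} = 1$ ($E{\left(Z \right)} = -2 + \left(5 \cdot 1 - 2\right) = -2 + \left(5 - 2\right) = -2 + 3 = 1$)
$u = - \frac{1}{150}$ ($u = \frac{1}{-151 + 1} = \frac{1}{-150} = - \frac{1}{150} \approx -0.0066667$)
$J{\left(9 \right)} - u = 9 - - \frac{1}{150} = 9 + \frac{1}{150} = \frac{1351}{150}$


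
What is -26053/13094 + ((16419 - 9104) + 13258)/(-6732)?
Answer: -222385829/44074404 ≈ -5.0457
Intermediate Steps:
-26053/13094 + ((16419 - 9104) + 13258)/(-6732) = -26053*1/13094 + (7315 + 13258)*(-1/6732) = -26053/13094 + 20573*(-1/6732) = -26053/13094 - 20573/6732 = -222385829/44074404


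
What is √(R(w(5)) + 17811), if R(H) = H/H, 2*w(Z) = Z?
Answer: 2*√4453 ≈ 133.46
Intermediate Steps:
w(Z) = Z/2
R(H) = 1
√(R(w(5)) + 17811) = √(1 + 17811) = √17812 = 2*√4453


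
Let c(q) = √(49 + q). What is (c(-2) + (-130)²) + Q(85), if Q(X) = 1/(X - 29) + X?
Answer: 951161/56 + √47 ≈ 16992.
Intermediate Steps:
Q(X) = X + 1/(-29 + X) (Q(X) = 1/(-29 + X) + X = X + 1/(-29 + X))
(c(-2) + (-130)²) + Q(85) = (√(49 - 2) + (-130)²) + (1 + 85² - 29*85)/(-29 + 85) = (√47 + 16900) + (1 + 7225 - 2465)/56 = (16900 + √47) + (1/56)*4761 = (16900 + √47) + 4761/56 = 951161/56 + √47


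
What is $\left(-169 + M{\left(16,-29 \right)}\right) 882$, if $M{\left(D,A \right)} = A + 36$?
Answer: $-142884$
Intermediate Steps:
$M{\left(D,A \right)} = 36 + A$
$\left(-169 + M{\left(16,-29 \right)}\right) 882 = \left(-169 + \left(36 - 29\right)\right) 882 = \left(-169 + 7\right) 882 = \left(-162\right) 882 = -142884$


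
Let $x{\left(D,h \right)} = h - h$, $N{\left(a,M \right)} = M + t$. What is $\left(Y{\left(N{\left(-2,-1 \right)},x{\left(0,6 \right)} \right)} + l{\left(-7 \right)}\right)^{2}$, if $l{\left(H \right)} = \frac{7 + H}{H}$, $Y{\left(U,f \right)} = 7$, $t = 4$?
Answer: $49$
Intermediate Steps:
$N{\left(a,M \right)} = 4 + M$ ($N{\left(a,M \right)} = M + 4 = 4 + M$)
$x{\left(D,h \right)} = 0$
$l{\left(H \right)} = \frac{7 + H}{H}$
$\left(Y{\left(N{\left(-2,-1 \right)},x{\left(0,6 \right)} \right)} + l{\left(-7 \right)}\right)^{2} = \left(7 + \frac{7 - 7}{-7}\right)^{2} = \left(7 - 0\right)^{2} = \left(7 + 0\right)^{2} = 7^{2} = 49$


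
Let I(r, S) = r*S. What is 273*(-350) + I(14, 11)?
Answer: -95396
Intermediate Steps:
I(r, S) = S*r
273*(-350) + I(14, 11) = 273*(-350) + 11*14 = -95550 + 154 = -95396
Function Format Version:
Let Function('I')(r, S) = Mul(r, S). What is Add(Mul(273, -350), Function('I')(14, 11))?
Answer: -95396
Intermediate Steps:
Function('I')(r, S) = Mul(S, r)
Add(Mul(273, -350), Function('I')(14, 11)) = Add(Mul(273, -350), Mul(11, 14)) = Add(-95550, 154) = -95396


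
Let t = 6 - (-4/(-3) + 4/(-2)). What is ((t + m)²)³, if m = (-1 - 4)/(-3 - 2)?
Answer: 148035889/729 ≈ 2.0307e+5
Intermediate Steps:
m = 1 (m = -5/(-5) = -5*(-⅕) = 1)
t = 20/3 (t = 6 - (-4*(-⅓) + 4*(-½)) = 6 - (4/3 - 2) = 6 - 1*(-⅔) = 6 + ⅔ = 20/3 ≈ 6.6667)
((t + m)²)³ = ((20/3 + 1)²)³ = ((23/3)²)³ = (529/9)³ = 148035889/729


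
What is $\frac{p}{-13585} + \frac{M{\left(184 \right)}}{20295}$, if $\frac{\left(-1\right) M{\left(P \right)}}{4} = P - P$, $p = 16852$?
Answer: $- \frac{1532}{1235} \approx -1.2405$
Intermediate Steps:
$M{\left(P \right)} = 0$ ($M{\left(P \right)} = - 4 \left(P - P\right) = \left(-4\right) 0 = 0$)
$\frac{p}{-13585} + \frac{M{\left(184 \right)}}{20295} = \frac{16852}{-13585} + \frac{0}{20295} = 16852 \left(- \frac{1}{13585}\right) + 0 \cdot \frac{1}{20295} = - \frac{1532}{1235} + 0 = - \frac{1532}{1235}$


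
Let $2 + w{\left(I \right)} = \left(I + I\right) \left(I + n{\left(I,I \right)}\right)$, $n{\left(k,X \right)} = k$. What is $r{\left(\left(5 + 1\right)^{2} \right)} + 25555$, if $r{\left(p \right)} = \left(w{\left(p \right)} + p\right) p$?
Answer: $213403$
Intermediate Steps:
$w{\left(I \right)} = -2 + 4 I^{2}$ ($w{\left(I \right)} = -2 + \left(I + I\right) \left(I + I\right) = -2 + 2 I 2 I = -2 + 4 I^{2}$)
$r{\left(p \right)} = p \left(-2 + p + 4 p^{2}\right)$ ($r{\left(p \right)} = \left(\left(-2 + 4 p^{2}\right) + p\right) p = \left(-2 + p + 4 p^{2}\right) p = p \left(-2 + p + 4 p^{2}\right)$)
$r{\left(\left(5 + 1\right)^{2} \right)} + 25555 = \left(5 + 1\right)^{2} \left(-2 + \left(5 + 1\right)^{2} + 4 \left(\left(5 + 1\right)^{2}\right)^{2}\right) + 25555 = 6^{2} \left(-2 + 6^{2} + 4 \left(6^{2}\right)^{2}\right) + 25555 = 36 \left(-2 + 36 + 4 \cdot 36^{2}\right) + 25555 = 36 \left(-2 + 36 + 4 \cdot 1296\right) + 25555 = 36 \left(-2 + 36 + 5184\right) + 25555 = 36 \cdot 5218 + 25555 = 187848 + 25555 = 213403$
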